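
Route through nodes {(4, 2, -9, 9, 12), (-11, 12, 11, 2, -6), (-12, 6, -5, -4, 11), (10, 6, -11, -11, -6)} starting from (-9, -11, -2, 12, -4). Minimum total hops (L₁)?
184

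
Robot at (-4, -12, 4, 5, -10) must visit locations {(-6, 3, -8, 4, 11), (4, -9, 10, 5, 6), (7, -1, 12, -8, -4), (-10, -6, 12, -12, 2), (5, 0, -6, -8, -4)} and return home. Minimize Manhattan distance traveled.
220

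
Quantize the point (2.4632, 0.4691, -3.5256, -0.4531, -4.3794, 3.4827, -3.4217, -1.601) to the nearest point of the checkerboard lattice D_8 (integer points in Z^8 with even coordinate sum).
(2, 0, -4, 0, -4, 3, -3, -2)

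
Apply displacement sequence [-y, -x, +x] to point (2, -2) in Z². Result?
(2, -3)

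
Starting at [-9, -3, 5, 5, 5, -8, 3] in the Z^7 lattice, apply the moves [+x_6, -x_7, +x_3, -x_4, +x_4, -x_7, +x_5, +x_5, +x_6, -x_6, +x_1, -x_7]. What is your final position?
(-8, -3, 6, 5, 7, -7, 0)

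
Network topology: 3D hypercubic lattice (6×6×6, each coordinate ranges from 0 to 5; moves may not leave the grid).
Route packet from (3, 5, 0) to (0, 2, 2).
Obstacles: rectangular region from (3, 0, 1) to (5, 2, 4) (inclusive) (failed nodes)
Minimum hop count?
8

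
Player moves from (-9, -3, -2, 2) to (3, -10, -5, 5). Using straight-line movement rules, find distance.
14.5258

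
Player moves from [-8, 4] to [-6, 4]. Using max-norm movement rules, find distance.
2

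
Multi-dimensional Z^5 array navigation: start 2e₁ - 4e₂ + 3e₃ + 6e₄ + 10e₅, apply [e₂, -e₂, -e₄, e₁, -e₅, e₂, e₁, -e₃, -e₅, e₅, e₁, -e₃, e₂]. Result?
(5, -2, 1, 5, 9)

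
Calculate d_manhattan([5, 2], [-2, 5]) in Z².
10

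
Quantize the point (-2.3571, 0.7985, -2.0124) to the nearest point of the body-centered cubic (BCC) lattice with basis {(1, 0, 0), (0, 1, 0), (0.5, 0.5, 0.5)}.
(-2, 1, -2)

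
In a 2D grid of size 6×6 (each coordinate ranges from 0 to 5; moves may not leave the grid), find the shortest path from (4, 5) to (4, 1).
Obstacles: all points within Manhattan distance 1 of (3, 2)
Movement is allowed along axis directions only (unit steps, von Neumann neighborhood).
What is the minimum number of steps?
6
(one shortest path: (4, 5) → (5, 5) → (5, 4) → (5, 3) → (5, 2) → (5, 1) → (4, 1))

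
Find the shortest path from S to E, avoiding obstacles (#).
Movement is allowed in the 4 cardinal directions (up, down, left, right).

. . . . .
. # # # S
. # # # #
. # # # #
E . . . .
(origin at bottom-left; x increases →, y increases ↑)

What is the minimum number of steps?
9
(one shortest path: (4, 3) → (4, 4) → (3, 4) → (2, 4) → (1, 4) → (0, 4) → (0, 3) → (0, 2) → (0, 1) → (0, 0))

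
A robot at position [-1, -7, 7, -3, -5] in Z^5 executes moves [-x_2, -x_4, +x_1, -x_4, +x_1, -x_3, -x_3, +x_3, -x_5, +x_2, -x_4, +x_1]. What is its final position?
(2, -7, 6, -6, -6)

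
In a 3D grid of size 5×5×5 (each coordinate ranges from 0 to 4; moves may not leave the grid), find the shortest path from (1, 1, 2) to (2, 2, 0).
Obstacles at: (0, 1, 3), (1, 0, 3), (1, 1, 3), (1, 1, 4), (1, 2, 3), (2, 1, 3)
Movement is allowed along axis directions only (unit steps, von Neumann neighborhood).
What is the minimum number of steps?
4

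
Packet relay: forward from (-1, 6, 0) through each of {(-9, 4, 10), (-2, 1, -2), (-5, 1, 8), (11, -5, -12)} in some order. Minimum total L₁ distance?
71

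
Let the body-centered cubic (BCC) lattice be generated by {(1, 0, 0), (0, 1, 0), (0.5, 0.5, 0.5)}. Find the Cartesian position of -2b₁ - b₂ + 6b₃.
(1, 2, 3)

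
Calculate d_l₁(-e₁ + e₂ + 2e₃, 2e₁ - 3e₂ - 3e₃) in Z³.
12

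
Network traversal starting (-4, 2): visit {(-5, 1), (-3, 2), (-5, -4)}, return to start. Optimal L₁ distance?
16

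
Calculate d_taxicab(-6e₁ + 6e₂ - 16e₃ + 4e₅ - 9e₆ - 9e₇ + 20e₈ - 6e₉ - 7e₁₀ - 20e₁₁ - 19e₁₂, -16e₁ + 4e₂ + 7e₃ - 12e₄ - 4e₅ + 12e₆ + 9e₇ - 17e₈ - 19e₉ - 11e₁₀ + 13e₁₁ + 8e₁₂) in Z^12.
208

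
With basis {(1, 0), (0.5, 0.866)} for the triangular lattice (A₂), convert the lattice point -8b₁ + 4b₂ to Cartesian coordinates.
(-6, 3.464)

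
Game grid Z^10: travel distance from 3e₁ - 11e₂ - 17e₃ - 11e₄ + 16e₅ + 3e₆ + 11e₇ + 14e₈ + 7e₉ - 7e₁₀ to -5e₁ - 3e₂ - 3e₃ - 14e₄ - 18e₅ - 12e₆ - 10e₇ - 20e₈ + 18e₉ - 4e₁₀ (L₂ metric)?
58.66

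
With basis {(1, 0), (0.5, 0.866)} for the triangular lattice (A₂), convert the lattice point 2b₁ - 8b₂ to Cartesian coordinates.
(-2, -6.928)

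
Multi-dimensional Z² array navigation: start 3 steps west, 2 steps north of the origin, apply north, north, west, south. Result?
(-4, 3)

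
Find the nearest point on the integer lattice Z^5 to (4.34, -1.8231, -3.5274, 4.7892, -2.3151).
(4, -2, -4, 5, -2)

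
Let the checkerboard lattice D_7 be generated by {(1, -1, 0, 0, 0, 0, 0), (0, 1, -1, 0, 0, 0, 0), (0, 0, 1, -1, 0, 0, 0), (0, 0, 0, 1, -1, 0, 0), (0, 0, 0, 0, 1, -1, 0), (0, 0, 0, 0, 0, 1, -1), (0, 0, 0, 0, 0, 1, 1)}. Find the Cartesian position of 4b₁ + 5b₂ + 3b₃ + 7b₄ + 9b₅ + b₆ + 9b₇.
(4, 1, -2, 4, 2, 1, 8)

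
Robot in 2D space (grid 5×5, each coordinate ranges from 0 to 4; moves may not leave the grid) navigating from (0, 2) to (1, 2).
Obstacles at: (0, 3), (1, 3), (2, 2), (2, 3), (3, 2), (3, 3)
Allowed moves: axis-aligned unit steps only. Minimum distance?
1
(one shortest path: (0, 2) → (1, 2))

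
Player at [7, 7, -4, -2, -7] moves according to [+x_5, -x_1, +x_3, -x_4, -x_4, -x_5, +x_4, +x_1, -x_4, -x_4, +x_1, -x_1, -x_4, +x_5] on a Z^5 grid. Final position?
(7, 7, -3, -6, -6)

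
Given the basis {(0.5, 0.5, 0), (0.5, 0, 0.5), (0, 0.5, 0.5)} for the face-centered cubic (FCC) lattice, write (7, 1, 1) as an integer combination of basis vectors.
7b₁ + 7b₂ - 5b₃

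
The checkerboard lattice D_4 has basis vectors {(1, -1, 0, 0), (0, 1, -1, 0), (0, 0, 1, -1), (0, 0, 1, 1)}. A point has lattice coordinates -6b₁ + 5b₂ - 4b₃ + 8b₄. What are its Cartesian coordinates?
(-6, 11, -1, 12)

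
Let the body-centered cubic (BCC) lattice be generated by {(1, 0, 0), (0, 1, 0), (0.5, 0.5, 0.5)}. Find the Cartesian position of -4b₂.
(0, -4, 0)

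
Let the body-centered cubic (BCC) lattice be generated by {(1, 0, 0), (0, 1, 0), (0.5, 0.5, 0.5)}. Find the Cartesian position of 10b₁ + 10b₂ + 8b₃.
(14, 14, 4)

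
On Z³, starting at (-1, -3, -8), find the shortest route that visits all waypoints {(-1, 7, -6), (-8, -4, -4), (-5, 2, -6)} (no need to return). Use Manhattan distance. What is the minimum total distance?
32
(one optimal route: (-1, -3, -8) → (-1, 7, -6) → (-5, 2, -6) → (-8, -4, -4))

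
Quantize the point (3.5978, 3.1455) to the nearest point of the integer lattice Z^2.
(4, 3)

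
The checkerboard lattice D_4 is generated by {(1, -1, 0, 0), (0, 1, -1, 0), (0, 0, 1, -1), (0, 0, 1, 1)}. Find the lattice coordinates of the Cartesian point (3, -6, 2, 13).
3b₁ - 3b₂ - 7b₃ + 6b₄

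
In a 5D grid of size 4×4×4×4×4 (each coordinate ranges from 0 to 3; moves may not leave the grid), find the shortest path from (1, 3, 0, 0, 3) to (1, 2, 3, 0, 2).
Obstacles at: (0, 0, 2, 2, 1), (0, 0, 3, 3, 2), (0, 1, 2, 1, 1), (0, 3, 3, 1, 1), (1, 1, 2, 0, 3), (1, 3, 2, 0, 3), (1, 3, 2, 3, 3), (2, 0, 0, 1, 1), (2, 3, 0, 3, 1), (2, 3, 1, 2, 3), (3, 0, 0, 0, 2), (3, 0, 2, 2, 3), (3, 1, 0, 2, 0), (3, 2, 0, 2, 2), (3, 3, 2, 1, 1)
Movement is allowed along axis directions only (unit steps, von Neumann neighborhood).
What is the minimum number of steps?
5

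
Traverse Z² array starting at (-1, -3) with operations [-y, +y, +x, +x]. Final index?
(1, -3)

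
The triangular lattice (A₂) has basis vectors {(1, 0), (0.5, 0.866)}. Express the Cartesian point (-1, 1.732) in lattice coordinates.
-2b₁ + 2b₂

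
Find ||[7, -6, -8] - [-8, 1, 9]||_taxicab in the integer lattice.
39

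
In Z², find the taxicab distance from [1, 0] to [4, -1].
4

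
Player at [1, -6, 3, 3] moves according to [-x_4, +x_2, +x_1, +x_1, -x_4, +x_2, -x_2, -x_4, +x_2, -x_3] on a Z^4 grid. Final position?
(3, -4, 2, 0)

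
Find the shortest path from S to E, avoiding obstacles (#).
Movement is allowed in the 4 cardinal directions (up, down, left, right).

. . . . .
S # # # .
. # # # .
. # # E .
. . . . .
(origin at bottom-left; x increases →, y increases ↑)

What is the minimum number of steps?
7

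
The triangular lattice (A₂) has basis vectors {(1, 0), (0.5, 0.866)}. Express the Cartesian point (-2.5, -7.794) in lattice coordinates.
2b₁ - 9b₂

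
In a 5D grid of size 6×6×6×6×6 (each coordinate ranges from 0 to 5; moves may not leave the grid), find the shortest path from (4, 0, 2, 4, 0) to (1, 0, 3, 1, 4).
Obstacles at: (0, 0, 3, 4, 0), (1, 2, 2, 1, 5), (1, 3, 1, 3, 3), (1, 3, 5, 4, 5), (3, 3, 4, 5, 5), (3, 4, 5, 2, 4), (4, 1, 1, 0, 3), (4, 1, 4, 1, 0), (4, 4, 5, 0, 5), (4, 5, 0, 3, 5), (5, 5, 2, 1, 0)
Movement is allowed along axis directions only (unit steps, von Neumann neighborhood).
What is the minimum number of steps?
11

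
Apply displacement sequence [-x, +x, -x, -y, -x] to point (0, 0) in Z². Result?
(-2, -1)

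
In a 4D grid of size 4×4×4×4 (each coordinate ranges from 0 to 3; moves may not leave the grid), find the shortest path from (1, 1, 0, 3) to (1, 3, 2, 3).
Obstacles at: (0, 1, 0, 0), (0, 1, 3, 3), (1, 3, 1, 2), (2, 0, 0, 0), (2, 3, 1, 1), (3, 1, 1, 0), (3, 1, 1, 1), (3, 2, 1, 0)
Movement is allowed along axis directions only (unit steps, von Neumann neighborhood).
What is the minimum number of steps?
4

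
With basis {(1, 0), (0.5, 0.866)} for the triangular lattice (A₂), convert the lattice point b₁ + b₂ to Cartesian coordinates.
(1.5, 0.866)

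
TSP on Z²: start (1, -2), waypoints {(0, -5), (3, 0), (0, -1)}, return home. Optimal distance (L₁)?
16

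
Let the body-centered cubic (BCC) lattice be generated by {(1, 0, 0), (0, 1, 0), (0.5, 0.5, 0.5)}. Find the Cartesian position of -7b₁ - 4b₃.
(-9, -2, -2)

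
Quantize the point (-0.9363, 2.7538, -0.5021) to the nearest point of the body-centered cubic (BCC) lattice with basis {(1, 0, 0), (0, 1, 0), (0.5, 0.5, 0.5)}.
(-0.5, 2.5, -0.5)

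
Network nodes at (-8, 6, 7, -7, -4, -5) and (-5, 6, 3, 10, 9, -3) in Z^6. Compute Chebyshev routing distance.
17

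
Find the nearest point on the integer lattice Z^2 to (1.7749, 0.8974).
(2, 1)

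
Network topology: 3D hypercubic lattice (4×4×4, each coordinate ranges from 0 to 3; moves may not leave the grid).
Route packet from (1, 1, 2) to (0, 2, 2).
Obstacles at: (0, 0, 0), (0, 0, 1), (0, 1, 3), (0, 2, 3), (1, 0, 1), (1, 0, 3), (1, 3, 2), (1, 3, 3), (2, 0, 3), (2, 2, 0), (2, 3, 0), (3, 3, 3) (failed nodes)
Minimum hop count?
2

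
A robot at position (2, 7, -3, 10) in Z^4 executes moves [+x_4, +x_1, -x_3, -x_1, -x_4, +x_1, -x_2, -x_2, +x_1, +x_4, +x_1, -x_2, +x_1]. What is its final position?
(6, 4, -4, 11)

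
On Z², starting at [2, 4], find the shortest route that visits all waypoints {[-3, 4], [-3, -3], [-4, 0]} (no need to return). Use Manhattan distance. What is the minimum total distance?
14
(one optimal route: (2, 4) → (-3, 4) → (-4, 0) → (-3, -3))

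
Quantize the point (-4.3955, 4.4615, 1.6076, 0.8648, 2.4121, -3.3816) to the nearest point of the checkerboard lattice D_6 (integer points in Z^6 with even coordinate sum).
(-4, 4, 2, 1, 2, -3)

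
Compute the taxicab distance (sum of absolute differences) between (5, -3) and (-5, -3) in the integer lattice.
10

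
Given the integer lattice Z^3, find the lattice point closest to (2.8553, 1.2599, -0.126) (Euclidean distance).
(3, 1, 0)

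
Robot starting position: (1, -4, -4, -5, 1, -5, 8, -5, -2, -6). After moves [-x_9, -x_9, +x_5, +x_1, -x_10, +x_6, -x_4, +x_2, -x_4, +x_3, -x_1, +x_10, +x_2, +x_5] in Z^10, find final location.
(1, -2, -3, -7, 3, -4, 8, -5, -4, -6)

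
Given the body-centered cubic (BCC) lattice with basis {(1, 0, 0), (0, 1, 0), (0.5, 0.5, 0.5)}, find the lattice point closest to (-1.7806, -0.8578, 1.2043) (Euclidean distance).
(-2, -1, 1)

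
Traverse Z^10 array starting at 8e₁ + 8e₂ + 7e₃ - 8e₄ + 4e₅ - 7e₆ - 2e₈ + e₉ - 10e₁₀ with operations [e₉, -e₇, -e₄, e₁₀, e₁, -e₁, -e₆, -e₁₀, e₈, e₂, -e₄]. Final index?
(8, 9, 7, -10, 4, -8, -1, -1, 2, -10)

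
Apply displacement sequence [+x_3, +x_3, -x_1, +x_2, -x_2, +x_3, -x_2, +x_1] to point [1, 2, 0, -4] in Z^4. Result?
(1, 1, 3, -4)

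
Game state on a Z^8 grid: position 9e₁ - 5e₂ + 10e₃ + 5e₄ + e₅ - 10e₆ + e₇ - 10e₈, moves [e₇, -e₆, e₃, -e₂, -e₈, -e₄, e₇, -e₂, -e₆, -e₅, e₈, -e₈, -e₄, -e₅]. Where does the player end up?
(9, -7, 11, 3, -1, -12, 3, -11)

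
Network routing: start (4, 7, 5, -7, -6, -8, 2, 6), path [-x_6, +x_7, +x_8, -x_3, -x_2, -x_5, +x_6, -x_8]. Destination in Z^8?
(4, 6, 4, -7, -7, -8, 3, 6)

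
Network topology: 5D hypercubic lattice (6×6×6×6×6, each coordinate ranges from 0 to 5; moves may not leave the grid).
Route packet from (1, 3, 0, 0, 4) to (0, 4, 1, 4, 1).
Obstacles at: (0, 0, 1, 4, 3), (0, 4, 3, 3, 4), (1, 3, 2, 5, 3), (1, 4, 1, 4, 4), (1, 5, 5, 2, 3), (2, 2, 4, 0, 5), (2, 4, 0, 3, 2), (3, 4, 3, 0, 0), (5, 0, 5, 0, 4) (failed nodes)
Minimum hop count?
10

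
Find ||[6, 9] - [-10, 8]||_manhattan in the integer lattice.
17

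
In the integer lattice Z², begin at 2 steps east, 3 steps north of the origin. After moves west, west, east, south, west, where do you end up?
(0, 2)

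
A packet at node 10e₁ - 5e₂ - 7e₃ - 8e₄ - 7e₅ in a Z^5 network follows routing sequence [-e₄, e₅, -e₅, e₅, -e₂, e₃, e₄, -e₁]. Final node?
(9, -6, -6, -8, -6)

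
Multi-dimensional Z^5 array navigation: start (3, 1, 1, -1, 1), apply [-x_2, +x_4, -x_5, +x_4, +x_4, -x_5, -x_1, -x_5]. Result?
(2, 0, 1, 2, -2)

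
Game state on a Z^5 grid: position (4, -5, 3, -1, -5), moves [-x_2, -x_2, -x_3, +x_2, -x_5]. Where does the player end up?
(4, -6, 2, -1, -6)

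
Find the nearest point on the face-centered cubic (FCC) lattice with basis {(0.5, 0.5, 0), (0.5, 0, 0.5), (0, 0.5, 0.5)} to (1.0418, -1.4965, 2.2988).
(1, -1.5, 2.5)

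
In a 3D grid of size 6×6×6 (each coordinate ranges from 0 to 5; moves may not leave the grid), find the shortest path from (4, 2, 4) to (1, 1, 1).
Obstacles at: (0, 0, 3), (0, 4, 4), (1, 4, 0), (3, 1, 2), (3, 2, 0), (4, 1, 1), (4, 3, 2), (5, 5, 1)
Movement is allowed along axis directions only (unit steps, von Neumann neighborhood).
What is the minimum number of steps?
7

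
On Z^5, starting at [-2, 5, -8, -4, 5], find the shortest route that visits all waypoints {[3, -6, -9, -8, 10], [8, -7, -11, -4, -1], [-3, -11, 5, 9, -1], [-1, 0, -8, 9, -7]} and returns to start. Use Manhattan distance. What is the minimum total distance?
156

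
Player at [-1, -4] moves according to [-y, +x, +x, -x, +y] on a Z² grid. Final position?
(0, -4)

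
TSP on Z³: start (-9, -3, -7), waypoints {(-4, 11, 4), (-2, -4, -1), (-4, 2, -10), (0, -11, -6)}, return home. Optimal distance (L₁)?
90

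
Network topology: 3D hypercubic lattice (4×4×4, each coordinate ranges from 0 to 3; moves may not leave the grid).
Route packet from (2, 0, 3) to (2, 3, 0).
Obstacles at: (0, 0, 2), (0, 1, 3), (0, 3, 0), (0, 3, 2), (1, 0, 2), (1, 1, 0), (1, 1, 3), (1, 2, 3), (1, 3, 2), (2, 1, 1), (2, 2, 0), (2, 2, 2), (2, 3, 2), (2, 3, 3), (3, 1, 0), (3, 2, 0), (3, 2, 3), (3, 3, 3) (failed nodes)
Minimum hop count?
8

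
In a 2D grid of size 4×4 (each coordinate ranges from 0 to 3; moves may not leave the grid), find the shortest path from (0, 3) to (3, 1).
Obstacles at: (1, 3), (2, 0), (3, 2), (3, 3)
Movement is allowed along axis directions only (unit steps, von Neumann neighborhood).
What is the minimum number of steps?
5
(one shortest path: (0, 3) → (0, 2) → (1, 2) → (2, 2) → (2, 1) → (3, 1))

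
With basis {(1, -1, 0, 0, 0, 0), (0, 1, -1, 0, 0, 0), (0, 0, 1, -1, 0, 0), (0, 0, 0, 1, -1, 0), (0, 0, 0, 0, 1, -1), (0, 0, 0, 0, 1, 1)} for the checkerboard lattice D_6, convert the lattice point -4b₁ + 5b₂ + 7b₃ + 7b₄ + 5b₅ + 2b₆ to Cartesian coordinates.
(-4, 9, 2, 0, 0, -3)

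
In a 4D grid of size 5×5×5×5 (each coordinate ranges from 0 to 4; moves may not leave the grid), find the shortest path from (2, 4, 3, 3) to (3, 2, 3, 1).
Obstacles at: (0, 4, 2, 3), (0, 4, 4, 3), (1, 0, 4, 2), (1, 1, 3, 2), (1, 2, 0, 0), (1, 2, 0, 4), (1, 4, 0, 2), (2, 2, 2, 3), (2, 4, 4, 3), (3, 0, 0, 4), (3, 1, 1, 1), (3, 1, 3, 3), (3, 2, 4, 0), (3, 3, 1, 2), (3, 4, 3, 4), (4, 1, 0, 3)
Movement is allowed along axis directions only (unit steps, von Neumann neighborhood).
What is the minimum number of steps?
5
(one shortest path: (2, 4, 3, 3) → (3, 4, 3, 3) → (3, 3, 3, 3) → (3, 2, 3, 3) → (3, 2, 3, 2) → (3, 2, 3, 1))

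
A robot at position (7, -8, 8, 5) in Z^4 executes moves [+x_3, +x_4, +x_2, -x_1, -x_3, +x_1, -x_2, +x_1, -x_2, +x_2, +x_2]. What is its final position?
(8, -7, 8, 6)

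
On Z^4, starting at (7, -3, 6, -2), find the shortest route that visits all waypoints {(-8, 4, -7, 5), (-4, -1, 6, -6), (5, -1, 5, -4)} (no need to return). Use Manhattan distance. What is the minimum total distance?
52
(one optimal route: (7, -3, 6, -2) → (5, -1, 5, -4) → (-4, -1, 6, -6) → (-8, 4, -7, 5))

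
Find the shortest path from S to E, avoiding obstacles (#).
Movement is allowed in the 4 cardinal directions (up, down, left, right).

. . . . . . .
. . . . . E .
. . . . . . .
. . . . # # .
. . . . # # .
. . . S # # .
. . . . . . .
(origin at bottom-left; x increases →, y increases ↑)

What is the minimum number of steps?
6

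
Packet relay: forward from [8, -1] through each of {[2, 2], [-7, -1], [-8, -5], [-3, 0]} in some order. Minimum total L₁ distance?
26
(one optimal route: (8, -1) → (2, 2) → (-3, 0) → (-7, -1) → (-8, -5))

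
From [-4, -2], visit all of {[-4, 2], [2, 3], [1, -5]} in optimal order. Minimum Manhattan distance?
20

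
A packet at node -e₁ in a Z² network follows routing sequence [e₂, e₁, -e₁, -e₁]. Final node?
(-2, 1)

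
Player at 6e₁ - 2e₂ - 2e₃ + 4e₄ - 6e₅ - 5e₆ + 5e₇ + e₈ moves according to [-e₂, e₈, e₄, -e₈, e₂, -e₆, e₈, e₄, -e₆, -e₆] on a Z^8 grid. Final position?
(6, -2, -2, 6, -6, -8, 5, 2)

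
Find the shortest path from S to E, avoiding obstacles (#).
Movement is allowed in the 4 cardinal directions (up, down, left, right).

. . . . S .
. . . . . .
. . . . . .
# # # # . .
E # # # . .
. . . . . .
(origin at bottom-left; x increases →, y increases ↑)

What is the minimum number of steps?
10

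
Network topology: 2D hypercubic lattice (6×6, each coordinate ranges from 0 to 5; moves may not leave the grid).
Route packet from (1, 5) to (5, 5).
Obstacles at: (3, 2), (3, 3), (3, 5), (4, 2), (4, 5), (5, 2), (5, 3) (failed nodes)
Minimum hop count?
6
(one shortest path: (1, 5) → (2, 5) → (2, 4) → (3, 4) → (4, 4) → (5, 4) → (5, 5))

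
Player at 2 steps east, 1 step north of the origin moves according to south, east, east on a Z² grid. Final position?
(4, 0)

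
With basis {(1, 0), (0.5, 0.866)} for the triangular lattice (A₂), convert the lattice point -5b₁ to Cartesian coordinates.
(-5, 0)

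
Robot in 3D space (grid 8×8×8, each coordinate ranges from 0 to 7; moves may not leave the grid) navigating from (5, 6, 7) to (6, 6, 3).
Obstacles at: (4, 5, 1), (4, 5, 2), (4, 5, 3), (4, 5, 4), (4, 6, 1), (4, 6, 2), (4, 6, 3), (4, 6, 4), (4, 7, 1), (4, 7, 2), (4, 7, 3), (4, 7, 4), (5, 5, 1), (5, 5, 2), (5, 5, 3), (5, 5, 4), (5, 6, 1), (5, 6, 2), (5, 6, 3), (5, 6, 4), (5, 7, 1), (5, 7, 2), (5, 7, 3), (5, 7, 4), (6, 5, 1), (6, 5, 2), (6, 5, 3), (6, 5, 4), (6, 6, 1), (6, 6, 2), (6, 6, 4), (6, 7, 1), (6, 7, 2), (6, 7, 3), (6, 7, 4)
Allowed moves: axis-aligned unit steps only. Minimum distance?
7
(one shortest path: (5, 6, 7) → (6, 6, 7) → (7, 6, 7) → (7, 6, 6) → (7, 6, 5) → (7, 6, 4) → (7, 6, 3) → (6, 6, 3))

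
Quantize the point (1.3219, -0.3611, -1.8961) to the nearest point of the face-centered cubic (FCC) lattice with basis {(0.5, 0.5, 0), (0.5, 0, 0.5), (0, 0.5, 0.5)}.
(1.5, -0.5, -2)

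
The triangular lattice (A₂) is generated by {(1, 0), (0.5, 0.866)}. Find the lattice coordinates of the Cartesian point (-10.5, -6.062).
-7b₁ - 7b₂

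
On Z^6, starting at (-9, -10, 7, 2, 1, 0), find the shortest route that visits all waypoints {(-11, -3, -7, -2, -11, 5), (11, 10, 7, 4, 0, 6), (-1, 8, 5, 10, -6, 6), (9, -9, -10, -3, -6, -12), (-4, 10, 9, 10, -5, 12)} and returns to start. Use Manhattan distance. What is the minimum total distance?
262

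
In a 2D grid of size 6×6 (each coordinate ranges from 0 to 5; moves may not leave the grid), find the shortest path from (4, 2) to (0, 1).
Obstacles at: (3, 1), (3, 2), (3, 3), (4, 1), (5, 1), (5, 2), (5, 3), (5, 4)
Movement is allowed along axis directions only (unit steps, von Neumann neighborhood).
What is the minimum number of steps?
9
(one shortest path: (4, 2) → (4, 3) → (4, 4) → (3, 4) → (2, 4) → (1, 4) → (0, 4) → (0, 3) → (0, 2) → (0, 1))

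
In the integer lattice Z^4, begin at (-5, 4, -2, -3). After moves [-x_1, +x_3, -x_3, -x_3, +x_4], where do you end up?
(-6, 4, -3, -2)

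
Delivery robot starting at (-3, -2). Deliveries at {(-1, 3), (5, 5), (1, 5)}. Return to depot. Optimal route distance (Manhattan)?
30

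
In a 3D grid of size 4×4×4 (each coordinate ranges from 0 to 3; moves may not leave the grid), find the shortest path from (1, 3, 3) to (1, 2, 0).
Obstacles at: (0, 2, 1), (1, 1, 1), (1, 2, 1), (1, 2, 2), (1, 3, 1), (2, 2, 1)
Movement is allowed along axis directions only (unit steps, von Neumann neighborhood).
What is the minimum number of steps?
6
(one shortest path: (1, 3, 3) → (0, 3, 3) → (0, 3, 2) → (0, 3, 1) → (0, 3, 0) → (1, 3, 0) → (1, 2, 0))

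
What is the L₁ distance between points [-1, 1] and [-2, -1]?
3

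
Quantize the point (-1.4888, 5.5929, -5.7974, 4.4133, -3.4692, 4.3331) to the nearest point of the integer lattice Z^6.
(-1, 6, -6, 4, -3, 4)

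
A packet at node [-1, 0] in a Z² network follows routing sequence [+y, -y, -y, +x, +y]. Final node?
(0, 0)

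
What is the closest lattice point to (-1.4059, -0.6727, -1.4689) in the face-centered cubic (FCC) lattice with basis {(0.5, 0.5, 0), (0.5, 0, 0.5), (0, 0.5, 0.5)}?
(-1.5, -1, -1.5)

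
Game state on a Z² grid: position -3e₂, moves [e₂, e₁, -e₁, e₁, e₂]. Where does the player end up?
(1, -1)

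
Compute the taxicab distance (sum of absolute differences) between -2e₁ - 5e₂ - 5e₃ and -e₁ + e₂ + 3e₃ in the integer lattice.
15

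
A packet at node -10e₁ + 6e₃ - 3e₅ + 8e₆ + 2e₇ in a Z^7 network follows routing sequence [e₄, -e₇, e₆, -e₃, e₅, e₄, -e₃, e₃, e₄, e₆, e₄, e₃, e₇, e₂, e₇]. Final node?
(-10, 1, 6, 4, -2, 10, 3)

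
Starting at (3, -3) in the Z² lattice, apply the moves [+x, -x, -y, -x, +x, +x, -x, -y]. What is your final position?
(3, -5)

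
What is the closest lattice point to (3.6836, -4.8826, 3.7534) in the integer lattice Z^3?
(4, -5, 4)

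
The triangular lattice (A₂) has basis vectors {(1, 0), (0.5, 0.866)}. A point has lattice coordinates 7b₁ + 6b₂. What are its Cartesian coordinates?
(10, 5.196)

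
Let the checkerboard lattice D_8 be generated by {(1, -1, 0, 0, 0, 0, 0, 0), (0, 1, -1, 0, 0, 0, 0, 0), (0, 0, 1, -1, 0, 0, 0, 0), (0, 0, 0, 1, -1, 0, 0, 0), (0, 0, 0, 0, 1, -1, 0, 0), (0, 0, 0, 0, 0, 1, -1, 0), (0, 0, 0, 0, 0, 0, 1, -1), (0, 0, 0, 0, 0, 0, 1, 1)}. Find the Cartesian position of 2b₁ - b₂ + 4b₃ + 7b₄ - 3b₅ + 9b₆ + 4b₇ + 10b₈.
(2, -3, 5, 3, -10, 12, 5, 6)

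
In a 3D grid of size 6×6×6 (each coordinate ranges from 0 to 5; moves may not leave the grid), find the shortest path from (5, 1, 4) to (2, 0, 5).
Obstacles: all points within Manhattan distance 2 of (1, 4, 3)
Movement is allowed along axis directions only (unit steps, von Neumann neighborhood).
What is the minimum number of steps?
5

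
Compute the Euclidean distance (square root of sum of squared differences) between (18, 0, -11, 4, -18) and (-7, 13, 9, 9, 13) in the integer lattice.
46.6905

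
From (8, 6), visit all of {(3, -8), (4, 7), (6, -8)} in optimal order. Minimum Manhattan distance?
24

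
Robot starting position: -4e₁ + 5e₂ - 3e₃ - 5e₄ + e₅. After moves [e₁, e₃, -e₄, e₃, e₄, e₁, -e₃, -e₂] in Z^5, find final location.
(-2, 4, -2, -5, 1)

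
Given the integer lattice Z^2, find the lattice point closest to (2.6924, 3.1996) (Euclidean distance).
(3, 3)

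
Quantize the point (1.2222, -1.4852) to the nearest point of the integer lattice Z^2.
(1, -1)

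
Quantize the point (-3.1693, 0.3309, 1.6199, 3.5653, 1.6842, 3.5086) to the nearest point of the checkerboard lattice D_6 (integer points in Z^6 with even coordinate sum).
(-3, 0, 2, 4, 2, 3)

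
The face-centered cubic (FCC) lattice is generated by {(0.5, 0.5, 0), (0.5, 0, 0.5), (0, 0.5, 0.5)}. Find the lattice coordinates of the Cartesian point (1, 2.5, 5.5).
-2b₁ + 4b₂ + 7b₃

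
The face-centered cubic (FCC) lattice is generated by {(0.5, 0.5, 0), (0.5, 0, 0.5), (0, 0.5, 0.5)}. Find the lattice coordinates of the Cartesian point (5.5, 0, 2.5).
3b₁ + 8b₂ - 3b₃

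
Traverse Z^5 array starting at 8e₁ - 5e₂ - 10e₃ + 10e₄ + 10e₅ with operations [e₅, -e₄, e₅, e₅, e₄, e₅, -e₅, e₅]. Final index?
(8, -5, -10, 10, 14)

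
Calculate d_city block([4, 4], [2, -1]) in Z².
7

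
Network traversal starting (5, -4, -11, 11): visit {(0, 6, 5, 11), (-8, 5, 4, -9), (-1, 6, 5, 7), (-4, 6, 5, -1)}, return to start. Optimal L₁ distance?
118
(one optimal route: (5, -4, -11, 11) → (0, 6, 5, 11) → (-1, 6, 5, 7) → (-4, 6, 5, -1) → (-8, 5, 4, -9) → (5, -4, -11, 11))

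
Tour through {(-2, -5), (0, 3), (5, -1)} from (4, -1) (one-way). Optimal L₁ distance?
20
(one optimal route: (4, -1) → (5, -1) → (0, 3) → (-2, -5))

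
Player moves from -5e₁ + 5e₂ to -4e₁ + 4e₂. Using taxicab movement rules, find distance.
2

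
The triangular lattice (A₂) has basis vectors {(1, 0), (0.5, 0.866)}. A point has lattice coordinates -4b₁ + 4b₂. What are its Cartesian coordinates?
(-2, 3.464)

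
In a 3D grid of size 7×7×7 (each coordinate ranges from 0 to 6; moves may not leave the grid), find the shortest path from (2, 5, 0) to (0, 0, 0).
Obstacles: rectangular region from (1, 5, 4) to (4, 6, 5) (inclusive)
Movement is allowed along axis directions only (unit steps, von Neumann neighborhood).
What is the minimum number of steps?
7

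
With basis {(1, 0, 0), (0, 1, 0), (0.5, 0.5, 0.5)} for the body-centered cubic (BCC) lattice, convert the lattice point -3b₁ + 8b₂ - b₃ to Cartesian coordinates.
(-3.5, 7.5, -0.5)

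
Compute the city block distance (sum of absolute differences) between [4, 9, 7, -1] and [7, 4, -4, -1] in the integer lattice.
19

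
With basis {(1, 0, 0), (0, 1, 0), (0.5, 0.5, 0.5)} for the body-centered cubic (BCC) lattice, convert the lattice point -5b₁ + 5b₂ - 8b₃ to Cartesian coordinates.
(-9, 1, -4)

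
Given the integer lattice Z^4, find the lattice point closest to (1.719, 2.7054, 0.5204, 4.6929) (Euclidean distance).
(2, 3, 1, 5)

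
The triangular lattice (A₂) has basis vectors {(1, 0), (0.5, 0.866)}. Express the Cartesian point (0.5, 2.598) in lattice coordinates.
-b₁ + 3b₂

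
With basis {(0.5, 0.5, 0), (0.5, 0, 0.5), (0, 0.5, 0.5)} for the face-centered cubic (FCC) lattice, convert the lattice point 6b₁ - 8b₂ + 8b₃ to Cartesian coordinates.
(-1, 7, 0)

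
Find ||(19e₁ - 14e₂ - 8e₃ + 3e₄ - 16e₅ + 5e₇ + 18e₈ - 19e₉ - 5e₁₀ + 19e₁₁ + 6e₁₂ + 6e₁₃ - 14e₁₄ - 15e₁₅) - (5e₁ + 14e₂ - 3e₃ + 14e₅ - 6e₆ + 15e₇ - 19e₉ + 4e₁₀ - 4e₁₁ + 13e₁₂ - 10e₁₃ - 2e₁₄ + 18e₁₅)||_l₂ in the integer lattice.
67.2458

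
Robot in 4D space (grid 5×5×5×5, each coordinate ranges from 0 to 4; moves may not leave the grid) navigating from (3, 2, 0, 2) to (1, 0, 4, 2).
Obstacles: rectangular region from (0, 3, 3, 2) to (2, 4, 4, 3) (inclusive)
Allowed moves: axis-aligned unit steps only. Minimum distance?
8
(one shortest path: (3, 2, 0, 2) → (2, 2, 0, 2) → (1, 2, 0, 2) → (1, 1, 0, 2) → (1, 0, 0, 2) → (1, 0, 1, 2) → (1, 0, 2, 2) → (1, 0, 3, 2) → (1, 0, 4, 2))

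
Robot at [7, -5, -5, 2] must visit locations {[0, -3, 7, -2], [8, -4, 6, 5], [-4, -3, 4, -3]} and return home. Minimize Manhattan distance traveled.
68
(one optimal route: (7, -5, -5, 2) → (8, -4, 6, 5) → (0, -3, 7, -2) → (-4, -3, 4, -3) → (7, -5, -5, 2))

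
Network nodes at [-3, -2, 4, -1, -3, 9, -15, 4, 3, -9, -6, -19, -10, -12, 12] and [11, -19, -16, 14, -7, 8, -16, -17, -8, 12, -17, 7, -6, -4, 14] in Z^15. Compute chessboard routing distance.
26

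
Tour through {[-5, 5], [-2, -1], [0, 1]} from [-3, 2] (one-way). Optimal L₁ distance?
17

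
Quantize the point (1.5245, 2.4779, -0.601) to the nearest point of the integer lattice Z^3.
(2, 2, -1)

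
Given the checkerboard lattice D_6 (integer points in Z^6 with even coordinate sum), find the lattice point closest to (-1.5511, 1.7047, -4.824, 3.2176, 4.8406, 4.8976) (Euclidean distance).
(-2, 2, -5, 3, 5, 5)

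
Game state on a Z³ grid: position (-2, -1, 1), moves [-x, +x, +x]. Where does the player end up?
(-1, -1, 1)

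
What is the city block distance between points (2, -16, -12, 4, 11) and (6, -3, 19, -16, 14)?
71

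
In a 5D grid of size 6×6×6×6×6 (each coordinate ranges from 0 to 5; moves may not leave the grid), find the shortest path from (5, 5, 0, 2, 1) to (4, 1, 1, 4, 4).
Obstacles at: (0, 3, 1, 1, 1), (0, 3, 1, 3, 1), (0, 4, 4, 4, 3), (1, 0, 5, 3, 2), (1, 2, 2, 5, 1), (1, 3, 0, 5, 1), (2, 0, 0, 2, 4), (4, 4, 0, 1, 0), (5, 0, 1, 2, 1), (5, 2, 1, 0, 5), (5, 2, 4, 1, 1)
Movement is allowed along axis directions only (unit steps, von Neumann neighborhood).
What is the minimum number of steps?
11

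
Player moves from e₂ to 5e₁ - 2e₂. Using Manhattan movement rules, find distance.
8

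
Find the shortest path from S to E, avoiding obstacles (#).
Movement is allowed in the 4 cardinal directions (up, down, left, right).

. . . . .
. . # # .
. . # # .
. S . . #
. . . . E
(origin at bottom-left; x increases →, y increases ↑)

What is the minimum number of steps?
4
(one shortest path: (1, 1) → (2, 1) → (3, 1) → (3, 0) → (4, 0))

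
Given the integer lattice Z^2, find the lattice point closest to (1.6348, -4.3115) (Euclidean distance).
(2, -4)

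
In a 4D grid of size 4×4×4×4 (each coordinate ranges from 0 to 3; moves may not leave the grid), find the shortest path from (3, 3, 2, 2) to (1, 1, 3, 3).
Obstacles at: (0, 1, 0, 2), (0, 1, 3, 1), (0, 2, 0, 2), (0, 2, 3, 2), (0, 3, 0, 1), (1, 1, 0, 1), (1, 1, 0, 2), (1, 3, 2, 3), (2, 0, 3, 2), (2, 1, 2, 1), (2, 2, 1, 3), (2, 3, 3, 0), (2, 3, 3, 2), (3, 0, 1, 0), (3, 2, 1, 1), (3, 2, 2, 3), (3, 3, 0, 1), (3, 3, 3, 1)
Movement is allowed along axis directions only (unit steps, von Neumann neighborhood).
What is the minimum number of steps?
6
(one shortest path: (3, 3, 2, 2) → (2, 3, 2, 2) → (1, 3, 2, 2) → (1, 2, 2, 2) → (1, 1, 2, 2) → (1, 1, 3, 2) → (1, 1, 3, 3))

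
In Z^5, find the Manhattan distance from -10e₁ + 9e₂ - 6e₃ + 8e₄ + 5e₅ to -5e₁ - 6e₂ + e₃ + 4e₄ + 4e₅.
32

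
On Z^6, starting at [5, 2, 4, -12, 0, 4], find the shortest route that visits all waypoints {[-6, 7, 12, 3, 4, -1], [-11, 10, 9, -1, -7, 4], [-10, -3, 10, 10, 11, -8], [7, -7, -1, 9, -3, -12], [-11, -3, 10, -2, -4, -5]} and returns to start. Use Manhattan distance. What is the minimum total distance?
244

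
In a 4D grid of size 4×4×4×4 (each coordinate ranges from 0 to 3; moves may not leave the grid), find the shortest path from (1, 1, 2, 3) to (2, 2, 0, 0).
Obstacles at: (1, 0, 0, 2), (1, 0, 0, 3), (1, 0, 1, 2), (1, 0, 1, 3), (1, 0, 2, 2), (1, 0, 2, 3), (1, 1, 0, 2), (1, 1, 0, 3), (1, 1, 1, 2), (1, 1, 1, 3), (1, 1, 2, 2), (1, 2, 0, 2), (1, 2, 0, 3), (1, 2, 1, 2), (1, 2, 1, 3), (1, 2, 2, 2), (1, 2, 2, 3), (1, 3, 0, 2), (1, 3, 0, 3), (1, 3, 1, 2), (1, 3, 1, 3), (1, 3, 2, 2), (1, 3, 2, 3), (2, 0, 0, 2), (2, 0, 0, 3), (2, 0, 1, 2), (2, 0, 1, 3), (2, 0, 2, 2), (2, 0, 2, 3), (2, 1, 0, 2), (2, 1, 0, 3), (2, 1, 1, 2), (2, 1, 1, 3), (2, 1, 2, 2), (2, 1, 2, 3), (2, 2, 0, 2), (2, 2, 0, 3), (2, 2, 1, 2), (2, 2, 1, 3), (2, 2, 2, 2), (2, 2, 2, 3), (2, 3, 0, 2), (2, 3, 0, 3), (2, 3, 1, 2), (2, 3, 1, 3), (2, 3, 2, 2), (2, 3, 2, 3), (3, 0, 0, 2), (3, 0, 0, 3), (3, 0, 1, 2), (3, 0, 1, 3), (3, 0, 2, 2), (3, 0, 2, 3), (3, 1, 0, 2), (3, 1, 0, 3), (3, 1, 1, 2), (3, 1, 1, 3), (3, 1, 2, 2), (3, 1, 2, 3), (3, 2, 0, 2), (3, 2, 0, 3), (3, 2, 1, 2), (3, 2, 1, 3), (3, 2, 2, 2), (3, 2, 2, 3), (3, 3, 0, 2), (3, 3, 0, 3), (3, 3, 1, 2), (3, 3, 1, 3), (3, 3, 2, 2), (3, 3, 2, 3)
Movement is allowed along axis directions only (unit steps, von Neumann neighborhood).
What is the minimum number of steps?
9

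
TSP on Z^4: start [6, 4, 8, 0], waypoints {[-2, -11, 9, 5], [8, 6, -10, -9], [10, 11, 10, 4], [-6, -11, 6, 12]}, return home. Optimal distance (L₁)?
162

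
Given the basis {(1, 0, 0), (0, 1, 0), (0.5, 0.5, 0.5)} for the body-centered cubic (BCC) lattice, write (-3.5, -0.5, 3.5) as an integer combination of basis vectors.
-7b₁ - 4b₂ + 7b₃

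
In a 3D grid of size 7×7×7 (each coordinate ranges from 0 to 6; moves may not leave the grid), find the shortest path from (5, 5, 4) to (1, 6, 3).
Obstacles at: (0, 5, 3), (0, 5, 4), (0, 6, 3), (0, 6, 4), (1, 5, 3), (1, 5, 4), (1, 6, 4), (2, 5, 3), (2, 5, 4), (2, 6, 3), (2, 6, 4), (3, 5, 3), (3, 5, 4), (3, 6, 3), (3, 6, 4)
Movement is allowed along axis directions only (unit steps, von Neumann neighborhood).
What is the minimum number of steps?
8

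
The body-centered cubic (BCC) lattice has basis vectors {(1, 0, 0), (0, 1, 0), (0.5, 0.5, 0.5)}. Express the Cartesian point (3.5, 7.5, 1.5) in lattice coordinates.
2b₁ + 6b₂ + 3b₃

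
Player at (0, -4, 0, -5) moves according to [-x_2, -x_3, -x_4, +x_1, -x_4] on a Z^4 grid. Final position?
(1, -5, -1, -7)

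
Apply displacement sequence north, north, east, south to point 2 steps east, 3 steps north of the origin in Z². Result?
(3, 4)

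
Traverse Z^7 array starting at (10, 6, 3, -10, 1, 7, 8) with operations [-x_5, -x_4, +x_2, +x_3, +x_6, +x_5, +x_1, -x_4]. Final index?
(11, 7, 4, -12, 1, 8, 8)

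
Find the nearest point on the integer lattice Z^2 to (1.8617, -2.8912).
(2, -3)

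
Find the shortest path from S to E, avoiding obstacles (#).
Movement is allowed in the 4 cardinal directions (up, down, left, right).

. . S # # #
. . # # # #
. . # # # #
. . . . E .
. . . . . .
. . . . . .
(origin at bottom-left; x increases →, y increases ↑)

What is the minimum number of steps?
7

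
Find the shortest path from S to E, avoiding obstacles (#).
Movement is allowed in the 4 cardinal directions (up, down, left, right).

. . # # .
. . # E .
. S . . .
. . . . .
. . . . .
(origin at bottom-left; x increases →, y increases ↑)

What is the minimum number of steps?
3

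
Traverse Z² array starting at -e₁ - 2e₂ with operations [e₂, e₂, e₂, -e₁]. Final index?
(-2, 1)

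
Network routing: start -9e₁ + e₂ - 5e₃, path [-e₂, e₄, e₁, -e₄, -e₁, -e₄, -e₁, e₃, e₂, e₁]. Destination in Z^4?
(-9, 1, -4, -1)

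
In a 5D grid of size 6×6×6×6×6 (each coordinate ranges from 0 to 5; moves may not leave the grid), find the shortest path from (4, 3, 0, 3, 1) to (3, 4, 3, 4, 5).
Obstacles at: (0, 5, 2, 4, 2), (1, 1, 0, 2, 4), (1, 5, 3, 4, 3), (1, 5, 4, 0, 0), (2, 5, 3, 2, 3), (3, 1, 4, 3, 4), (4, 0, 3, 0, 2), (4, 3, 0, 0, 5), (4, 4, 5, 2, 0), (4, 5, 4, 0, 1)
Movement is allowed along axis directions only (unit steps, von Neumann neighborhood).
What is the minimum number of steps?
10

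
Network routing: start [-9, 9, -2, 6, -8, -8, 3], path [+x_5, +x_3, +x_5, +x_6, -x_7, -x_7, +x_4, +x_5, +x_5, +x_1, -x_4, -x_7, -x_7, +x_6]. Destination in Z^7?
(-8, 9, -1, 6, -4, -6, -1)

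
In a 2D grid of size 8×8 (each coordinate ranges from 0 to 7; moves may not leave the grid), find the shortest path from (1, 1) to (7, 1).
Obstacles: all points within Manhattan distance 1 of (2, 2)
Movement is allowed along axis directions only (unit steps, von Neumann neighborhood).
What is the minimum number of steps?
8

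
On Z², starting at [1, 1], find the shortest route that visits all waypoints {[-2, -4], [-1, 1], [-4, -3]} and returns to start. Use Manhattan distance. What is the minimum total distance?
20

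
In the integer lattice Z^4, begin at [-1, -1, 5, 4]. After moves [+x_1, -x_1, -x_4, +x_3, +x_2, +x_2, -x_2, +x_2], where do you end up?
(-1, 1, 6, 3)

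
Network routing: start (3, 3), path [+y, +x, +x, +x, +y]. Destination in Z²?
(6, 5)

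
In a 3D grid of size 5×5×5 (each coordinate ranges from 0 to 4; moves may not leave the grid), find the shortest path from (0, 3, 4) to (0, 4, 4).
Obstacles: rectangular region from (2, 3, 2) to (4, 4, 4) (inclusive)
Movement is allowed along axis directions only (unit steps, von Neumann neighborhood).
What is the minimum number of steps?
1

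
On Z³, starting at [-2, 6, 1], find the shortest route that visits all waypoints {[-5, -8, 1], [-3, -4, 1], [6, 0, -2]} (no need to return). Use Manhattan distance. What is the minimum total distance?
39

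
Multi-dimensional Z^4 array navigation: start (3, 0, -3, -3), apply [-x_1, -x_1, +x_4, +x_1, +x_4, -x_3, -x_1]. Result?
(1, 0, -4, -1)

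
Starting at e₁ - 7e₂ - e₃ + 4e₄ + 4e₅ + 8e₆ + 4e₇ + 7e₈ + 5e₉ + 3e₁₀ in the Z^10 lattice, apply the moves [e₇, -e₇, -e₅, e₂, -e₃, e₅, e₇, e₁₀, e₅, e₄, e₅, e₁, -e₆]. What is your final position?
(2, -6, -2, 5, 6, 7, 5, 7, 5, 4)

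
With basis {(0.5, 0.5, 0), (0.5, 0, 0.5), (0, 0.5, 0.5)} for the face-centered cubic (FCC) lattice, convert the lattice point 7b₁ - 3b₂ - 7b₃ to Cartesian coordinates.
(2, 0, -5)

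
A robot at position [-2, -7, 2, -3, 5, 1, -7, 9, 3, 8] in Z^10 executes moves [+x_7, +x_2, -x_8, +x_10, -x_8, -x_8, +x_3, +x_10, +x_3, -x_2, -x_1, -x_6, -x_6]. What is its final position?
(-3, -7, 4, -3, 5, -1, -6, 6, 3, 10)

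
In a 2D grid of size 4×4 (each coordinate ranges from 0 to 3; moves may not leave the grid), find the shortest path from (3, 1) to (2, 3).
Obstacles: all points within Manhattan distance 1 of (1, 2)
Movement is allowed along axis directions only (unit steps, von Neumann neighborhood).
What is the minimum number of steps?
3
(one shortest path: (3, 1) → (3, 2) → (3, 3) → (2, 3))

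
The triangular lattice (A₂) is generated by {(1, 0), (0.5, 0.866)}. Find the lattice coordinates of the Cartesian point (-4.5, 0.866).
-5b₁ + b₂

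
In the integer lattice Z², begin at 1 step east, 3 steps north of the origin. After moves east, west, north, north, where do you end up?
(1, 5)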